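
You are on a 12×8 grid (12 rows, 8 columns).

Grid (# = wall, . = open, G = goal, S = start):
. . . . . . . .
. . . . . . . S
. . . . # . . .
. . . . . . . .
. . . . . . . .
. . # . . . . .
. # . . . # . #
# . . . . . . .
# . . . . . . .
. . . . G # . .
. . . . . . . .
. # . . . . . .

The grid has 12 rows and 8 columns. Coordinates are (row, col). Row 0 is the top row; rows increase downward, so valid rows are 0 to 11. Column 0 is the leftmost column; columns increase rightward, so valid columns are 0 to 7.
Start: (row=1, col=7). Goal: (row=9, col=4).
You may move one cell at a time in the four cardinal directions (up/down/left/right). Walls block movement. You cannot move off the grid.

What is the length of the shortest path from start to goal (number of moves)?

Answer: Shortest path length: 11

Derivation:
BFS from (row=1, col=7) until reaching (row=9, col=4):
  Distance 0: (row=1, col=7)
  Distance 1: (row=0, col=7), (row=1, col=6), (row=2, col=7)
  Distance 2: (row=0, col=6), (row=1, col=5), (row=2, col=6), (row=3, col=7)
  Distance 3: (row=0, col=5), (row=1, col=4), (row=2, col=5), (row=3, col=6), (row=4, col=7)
  Distance 4: (row=0, col=4), (row=1, col=3), (row=3, col=5), (row=4, col=6), (row=5, col=7)
  Distance 5: (row=0, col=3), (row=1, col=2), (row=2, col=3), (row=3, col=4), (row=4, col=5), (row=5, col=6)
  Distance 6: (row=0, col=2), (row=1, col=1), (row=2, col=2), (row=3, col=3), (row=4, col=4), (row=5, col=5), (row=6, col=6)
  Distance 7: (row=0, col=1), (row=1, col=0), (row=2, col=1), (row=3, col=2), (row=4, col=3), (row=5, col=4), (row=7, col=6)
  Distance 8: (row=0, col=0), (row=2, col=0), (row=3, col=1), (row=4, col=2), (row=5, col=3), (row=6, col=4), (row=7, col=5), (row=7, col=7), (row=8, col=6)
  Distance 9: (row=3, col=0), (row=4, col=1), (row=6, col=3), (row=7, col=4), (row=8, col=5), (row=8, col=7), (row=9, col=6)
  Distance 10: (row=4, col=0), (row=5, col=1), (row=6, col=2), (row=7, col=3), (row=8, col=4), (row=9, col=7), (row=10, col=6)
  Distance 11: (row=5, col=0), (row=7, col=2), (row=8, col=3), (row=9, col=4), (row=10, col=5), (row=10, col=7), (row=11, col=6)  <- goal reached here
One shortest path (11 moves): (row=1, col=7) -> (row=1, col=6) -> (row=1, col=5) -> (row=2, col=5) -> (row=3, col=5) -> (row=3, col=4) -> (row=4, col=4) -> (row=5, col=4) -> (row=6, col=4) -> (row=7, col=4) -> (row=8, col=4) -> (row=9, col=4)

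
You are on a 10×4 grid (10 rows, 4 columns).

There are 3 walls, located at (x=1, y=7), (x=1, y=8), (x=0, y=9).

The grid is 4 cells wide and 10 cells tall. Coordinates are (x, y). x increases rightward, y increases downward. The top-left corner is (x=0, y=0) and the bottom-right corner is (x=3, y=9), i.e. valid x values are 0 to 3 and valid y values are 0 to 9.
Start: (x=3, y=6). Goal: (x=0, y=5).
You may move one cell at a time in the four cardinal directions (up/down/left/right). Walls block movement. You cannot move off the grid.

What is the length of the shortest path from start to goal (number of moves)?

BFS from (x=3, y=6) until reaching (x=0, y=5):
  Distance 0: (x=3, y=6)
  Distance 1: (x=3, y=5), (x=2, y=6), (x=3, y=7)
  Distance 2: (x=3, y=4), (x=2, y=5), (x=1, y=6), (x=2, y=7), (x=3, y=8)
  Distance 3: (x=3, y=3), (x=2, y=4), (x=1, y=5), (x=0, y=6), (x=2, y=8), (x=3, y=9)
  Distance 4: (x=3, y=2), (x=2, y=3), (x=1, y=4), (x=0, y=5), (x=0, y=7), (x=2, y=9)  <- goal reached here
One shortest path (4 moves): (x=3, y=6) -> (x=2, y=6) -> (x=1, y=6) -> (x=0, y=6) -> (x=0, y=5)

Answer: Shortest path length: 4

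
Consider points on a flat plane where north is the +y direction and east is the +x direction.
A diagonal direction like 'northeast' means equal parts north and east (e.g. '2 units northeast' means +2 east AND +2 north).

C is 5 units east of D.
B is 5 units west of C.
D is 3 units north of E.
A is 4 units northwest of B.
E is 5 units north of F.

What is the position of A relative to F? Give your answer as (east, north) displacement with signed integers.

Place F at the origin (east=0, north=0).
  E is 5 units north of F: delta (east=+0, north=+5); E at (east=0, north=5).
  D is 3 units north of E: delta (east=+0, north=+3); D at (east=0, north=8).
  C is 5 units east of D: delta (east=+5, north=+0); C at (east=5, north=8).
  B is 5 units west of C: delta (east=-5, north=+0); B at (east=0, north=8).
  A is 4 units northwest of B: delta (east=-4, north=+4); A at (east=-4, north=12).
Therefore A relative to F: (east=-4, north=12).

Answer: A is at (east=-4, north=12) relative to F.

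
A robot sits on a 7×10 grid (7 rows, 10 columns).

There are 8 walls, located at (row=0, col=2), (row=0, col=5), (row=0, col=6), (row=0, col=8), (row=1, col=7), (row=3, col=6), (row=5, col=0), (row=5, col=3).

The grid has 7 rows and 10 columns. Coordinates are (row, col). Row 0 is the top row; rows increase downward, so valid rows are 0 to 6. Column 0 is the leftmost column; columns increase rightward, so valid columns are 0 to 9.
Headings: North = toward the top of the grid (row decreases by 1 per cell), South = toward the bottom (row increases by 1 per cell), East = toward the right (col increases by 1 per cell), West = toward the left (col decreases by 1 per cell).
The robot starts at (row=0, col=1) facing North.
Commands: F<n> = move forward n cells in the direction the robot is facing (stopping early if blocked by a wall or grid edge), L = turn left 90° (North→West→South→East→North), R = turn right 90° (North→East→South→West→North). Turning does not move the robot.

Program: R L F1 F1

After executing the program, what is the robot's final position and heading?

Start: (row=0, col=1), facing North
  R: turn right, now facing East
  L: turn left, now facing North
  F1: move forward 0/1 (blocked), now at (row=0, col=1)
  F1: move forward 0/1 (blocked), now at (row=0, col=1)
Final: (row=0, col=1), facing North

Answer: Final position: (row=0, col=1), facing North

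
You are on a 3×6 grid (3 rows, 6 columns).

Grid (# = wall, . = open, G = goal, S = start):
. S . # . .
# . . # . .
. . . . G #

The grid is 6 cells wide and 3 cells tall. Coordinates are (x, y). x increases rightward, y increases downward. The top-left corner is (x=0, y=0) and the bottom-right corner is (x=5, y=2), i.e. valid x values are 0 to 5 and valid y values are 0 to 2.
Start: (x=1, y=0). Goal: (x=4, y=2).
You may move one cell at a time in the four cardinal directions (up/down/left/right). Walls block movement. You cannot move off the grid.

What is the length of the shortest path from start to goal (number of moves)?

BFS from (x=1, y=0) until reaching (x=4, y=2):
  Distance 0: (x=1, y=0)
  Distance 1: (x=0, y=0), (x=2, y=0), (x=1, y=1)
  Distance 2: (x=2, y=1), (x=1, y=2)
  Distance 3: (x=0, y=2), (x=2, y=2)
  Distance 4: (x=3, y=2)
  Distance 5: (x=4, y=2)  <- goal reached here
One shortest path (5 moves): (x=1, y=0) -> (x=2, y=0) -> (x=2, y=1) -> (x=2, y=2) -> (x=3, y=2) -> (x=4, y=2)

Answer: Shortest path length: 5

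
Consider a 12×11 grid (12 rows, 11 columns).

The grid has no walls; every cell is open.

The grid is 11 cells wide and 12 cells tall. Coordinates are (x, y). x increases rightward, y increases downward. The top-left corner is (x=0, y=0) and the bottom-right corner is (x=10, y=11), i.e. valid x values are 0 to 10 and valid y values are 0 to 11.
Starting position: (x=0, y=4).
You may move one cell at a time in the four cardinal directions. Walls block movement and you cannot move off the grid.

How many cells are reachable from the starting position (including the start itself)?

Answer: Reachable cells: 132

Derivation:
BFS flood-fill from (x=0, y=4):
  Distance 0: (x=0, y=4)
  Distance 1: (x=0, y=3), (x=1, y=4), (x=0, y=5)
  Distance 2: (x=0, y=2), (x=1, y=3), (x=2, y=4), (x=1, y=5), (x=0, y=6)
  Distance 3: (x=0, y=1), (x=1, y=2), (x=2, y=3), (x=3, y=4), (x=2, y=5), (x=1, y=6), (x=0, y=7)
  Distance 4: (x=0, y=0), (x=1, y=1), (x=2, y=2), (x=3, y=3), (x=4, y=4), (x=3, y=5), (x=2, y=6), (x=1, y=7), (x=0, y=8)
  Distance 5: (x=1, y=0), (x=2, y=1), (x=3, y=2), (x=4, y=3), (x=5, y=4), (x=4, y=5), (x=3, y=6), (x=2, y=7), (x=1, y=8), (x=0, y=9)
  Distance 6: (x=2, y=0), (x=3, y=1), (x=4, y=2), (x=5, y=3), (x=6, y=4), (x=5, y=5), (x=4, y=6), (x=3, y=7), (x=2, y=8), (x=1, y=9), (x=0, y=10)
  Distance 7: (x=3, y=0), (x=4, y=1), (x=5, y=2), (x=6, y=3), (x=7, y=4), (x=6, y=5), (x=5, y=6), (x=4, y=7), (x=3, y=8), (x=2, y=9), (x=1, y=10), (x=0, y=11)
  Distance 8: (x=4, y=0), (x=5, y=1), (x=6, y=2), (x=7, y=3), (x=8, y=4), (x=7, y=5), (x=6, y=6), (x=5, y=7), (x=4, y=8), (x=3, y=9), (x=2, y=10), (x=1, y=11)
  Distance 9: (x=5, y=0), (x=6, y=1), (x=7, y=2), (x=8, y=3), (x=9, y=4), (x=8, y=5), (x=7, y=6), (x=6, y=7), (x=5, y=8), (x=4, y=9), (x=3, y=10), (x=2, y=11)
  Distance 10: (x=6, y=0), (x=7, y=1), (x=8, y=2), (x=9, y=3), (x=10, y=4), (x=9, y=5), (x=8, y=6), (x=7, y=7), (x=6, y=8), (x=5, y=9), (x=4, y=10), (x=3, y=11)
  Distance 11: (x=7, y=0), (x=8, y=1), (x=9, y=2), (x=10, y=3), (x=10, y=5), (x=9, y=6), (x=8, y=7), (x=7, y=8), (x=6, y=9), (x=5, y=10), (x=4, y=11)
  Distance 12: (x=8, y=0), (x=9, y=1), (x=10, y=2), (x=10, y=6), (x=9, y=7), (x=8, y=8), (x=7, y=9), (x=6, y=10), (x=5, y=11)
  Distance 13: (x=9, y=0), (x=10, y=1), (x=10, y=7), (x=9, y=8), (x=8, y=9), (x=7, y=10), (x=6, y=11)
  Distance 14: (x=10, y=0), (x=10, y=8), (x=9, y=9), (x=8, y=10), (x=7, y=11)
  Distance 15: (x=10, y=9), (x=9, y=10), (x=8, y=11)
  Distance 16: (x=10, y=10), (x=9, y=11)
  Distance 17: (x=10, y=11)
Total reachable: 132 (grid has 132 open cells total)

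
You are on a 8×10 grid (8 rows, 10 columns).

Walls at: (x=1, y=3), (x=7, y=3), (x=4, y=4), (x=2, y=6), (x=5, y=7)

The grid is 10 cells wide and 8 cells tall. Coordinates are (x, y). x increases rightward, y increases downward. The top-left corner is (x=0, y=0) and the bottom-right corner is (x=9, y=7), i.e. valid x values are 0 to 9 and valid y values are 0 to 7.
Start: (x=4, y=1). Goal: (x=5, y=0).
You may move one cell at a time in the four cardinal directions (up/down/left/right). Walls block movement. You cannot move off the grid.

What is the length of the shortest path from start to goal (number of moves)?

Answer: Shortest path length: 2

Derivation:
BFS from (x=4, y=1) until reaching (x=5, y=0):
  Distance 0: (x=4, y=1)
  Distance 1: (x=4, y=0), (x=3, y=1), (x=5, y=1), (x=4, y=2)
  Distance 2: (x=3, y=0), (x=5, y=0), (x=2, y=1), (x=6, y=1), (x=3, y=2), (x=5, y=2), (x=4, y=3)  <- goal reached here
One shortest path (2 moves): (x=4, y=1) -> (x=5, y=1) -> (x=5, y=0)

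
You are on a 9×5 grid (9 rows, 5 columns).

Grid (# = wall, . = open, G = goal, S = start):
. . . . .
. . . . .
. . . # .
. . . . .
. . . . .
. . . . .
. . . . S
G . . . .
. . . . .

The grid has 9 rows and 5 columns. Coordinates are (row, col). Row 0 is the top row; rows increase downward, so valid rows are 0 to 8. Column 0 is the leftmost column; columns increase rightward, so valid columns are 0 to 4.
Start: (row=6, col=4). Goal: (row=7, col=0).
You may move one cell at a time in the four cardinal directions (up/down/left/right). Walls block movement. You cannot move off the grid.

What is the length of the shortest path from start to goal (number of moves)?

Answer: Shortest path length: 5

Derivation:
BFS from (row=6, col=4) until reaching (row=7, col=0):
  Distance 0: (row=6, col=4)
  Distance 1: (row=5, col=4), (row=6, col=3), (row=7, col=4)
  Distance 2: (row=4, col=4), (row=5, col=3), (row=6, col=2), (row=7, col=3), (row=8, col=4)
  Distance 3: (row=3, col=4), (row=4, col=3), (row=5, col=2), (row=6, col=1), (row=7, col=2), (row=8, col=3)
  Distance 4: (row=2, col=4), (row=3, col=3), (row=4, col=2), (row=5, col=1), (row=6, col=0), (row=7, col=1), (row=8, col=2)
  Distance 5: (row=1, col=4), (row=3, col=2), (row=4, col=1), (row=5, col=0), (row=7, col=0), (row=8, col=1)  <- goal reached here
One shortest path (5 moves): (row=6, col=4) -> (row=6, col=3) -> (row=6, col=2) -> (row=6, col=1) -> (row=6, col=0) -> (row=7, col=0)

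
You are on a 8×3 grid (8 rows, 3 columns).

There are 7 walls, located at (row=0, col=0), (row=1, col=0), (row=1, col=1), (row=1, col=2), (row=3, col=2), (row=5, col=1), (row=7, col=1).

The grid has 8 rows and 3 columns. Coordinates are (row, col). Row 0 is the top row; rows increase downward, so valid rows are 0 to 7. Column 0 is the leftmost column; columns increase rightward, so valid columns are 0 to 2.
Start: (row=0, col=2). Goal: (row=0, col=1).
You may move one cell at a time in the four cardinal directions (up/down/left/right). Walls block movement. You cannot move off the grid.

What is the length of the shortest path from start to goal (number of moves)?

BFS from (row=0, col=2) until reaching (row=0, col=1):
  Distance 0: (row=0, col=2)
  Distance 1: (row=0, col=1)  <- goal reached here
One shortest path (1 moves): (row=0, col=2) -> (row=0, col=1)

Answer: Shortest path length: 1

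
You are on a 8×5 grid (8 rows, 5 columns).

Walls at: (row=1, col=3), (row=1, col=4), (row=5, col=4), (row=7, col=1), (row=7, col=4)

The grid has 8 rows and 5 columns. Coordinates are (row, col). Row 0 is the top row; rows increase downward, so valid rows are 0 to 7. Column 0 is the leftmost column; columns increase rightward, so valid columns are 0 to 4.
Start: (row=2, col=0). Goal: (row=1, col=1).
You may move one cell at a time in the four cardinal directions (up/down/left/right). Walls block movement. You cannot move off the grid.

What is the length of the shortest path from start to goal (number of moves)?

Answer: Shortest path length: 2

Derivation:
BFS from (row=2, col=0) until reaching (row=1, col=1):
  Distance 0: (row=2, col=0)
  Distance 1: (row=1, col=0), (row=2, col=1), (row=3, col=0)
  Distance 2: (row=0, col=0), (row=1, col=1), (row=2, col=2), (row=3, col=1), (row=4, col=0)  <- goal reached here
One shortest path (2 moves): (row=2, col=0) -> (row=2, col=1) -> (row=1, col=1)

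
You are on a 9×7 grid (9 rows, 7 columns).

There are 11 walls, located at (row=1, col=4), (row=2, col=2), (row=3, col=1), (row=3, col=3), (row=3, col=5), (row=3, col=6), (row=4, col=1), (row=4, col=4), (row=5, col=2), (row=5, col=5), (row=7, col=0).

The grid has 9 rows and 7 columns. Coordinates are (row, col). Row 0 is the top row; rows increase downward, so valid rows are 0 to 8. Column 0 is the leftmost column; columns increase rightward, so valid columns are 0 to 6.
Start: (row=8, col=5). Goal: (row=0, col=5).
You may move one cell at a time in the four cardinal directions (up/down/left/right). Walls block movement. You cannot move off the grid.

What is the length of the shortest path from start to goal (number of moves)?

BFS from (row=8, col=5) until reaching (row=0, col=5):
  Distance 0: (row=8, col=5)
  Distance 1: (row=7, col=5), (row=8, col=4), (row=8, col=6)
  Distance 2: (row=6, col=5), (row=7, col=4), (row=7, col=6), (row=8, col=3)
  Distance 3: (row=6, col=4), (row=6, col=6), (row=7, col=3), (row=8, col=2)
  Distance 4: (row=5, col=4), (row=5, col=6), (row=6, col=3), (row=7, col=2), (row=8, col=1)
  Distance 5: (row=4, col=6), (row=5, col=3), (row=6, col=2), (row=7, col=1), (row=8, col=0)
  Distance 6: (row=4, col=3), (row=4, col=5), (row=6, col=1)
  Distance 7: (row=4, col=2), (row=5, col=1), (row=6, col=0)
  Distance 8: (row=3, col=2), (row=5, col=0)
  Distance 9: (row=4, col=0)
  Distance 10: (row=3, col=0)
  Distance 11: (row=2, col=0)
  Distance 12: (row=1, col=0), (row=2, col=1)
  Distance 13: (row=0, col=0), (row=1, col=1)
  Distance 14: (row=0, col=1), (row=1, col=2)
  Distance 15: (row=0, col=2), (row=1, col=3)
  Distance 16: (row=0, col=3), (row=2, col=3)
  Distance 17: (row=0, col=4), (row=2, col=4)
  Distance 18: (row=0, col=5), (row=2, col=5), (row=3, col=4)  <- goal reached here
One shortest path (18 moves): (row=8, col=5) -> (row=8, col=4) -> (row=8, col=3) -> (row=8, col=2) -> (row=8, col=1) -> (row=7, col=1) -> (row=6, col=1) -> (row=6, col=0) -> (row=5, col=0) -> (row=4, col=0) -> (row=3, col=0) -> (row=2, col=0) -> (row=2, col=1) -> (row=1, col=1) -> (row=1, col=2) -> (row=1, col=3) -> (row=0, col=3) -> (row=0, col=4) -> (row=0, col=5)

Answer: Shortest path length: 18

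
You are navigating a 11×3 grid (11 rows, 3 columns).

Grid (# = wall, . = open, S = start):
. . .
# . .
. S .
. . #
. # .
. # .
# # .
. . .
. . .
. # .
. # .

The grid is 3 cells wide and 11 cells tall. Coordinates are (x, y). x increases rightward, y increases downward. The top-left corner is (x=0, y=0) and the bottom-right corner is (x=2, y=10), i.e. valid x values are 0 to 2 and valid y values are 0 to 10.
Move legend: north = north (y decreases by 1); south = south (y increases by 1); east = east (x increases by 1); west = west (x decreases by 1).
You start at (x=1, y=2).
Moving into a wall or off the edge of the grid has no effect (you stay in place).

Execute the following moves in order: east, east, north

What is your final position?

Answer: Final position: (x=2, y=1)

Derivation:
Start: (x=1, y=2)
  east (east): (x=1, y=2) -> (x=2, y=2)
  east (east): blocked, stay at (x=2, y=2)
  north (north): (x=2, y=2) -> (x=2, y=1)
Final: (x=2, y=1)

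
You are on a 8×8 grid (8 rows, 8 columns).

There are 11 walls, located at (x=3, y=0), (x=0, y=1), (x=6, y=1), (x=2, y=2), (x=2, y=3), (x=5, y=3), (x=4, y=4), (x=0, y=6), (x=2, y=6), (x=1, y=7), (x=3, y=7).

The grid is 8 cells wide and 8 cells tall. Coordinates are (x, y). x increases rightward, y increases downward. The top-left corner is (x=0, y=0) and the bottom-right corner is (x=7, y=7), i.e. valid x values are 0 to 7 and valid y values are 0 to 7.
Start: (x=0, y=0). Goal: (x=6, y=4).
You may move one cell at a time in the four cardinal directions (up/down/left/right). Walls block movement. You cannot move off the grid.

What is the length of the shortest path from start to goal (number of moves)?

Answer: Shortest path length: 10

Derivation:
BFS from (x=0, y=0) until reaching (x=6, y=4):
  Distance 0: (x=0, y=0)
  Distance 1: (x=1, y=0)
  Distance 2: (x=2, y=0), (x=1, y=1)
  Distance 3: (x=2, y=1), (x=1, y=2)
  Distance 4: (x=3, y=1), (x=0, y=2), (x=1, y=3)
  Distance 5: (x=4, y=1), (x=3, y=2), (x=0, y=3), (x=1, y=4)
  Distance 6: (x=4, y=0), (x=5, y=1), (x=4, y=2), (x=3, y=3), (x=0, y=4), (x=2, y=4), (x=1, y=5)
  Distance 7: (x=5, y=0), (x=5, y=2), (x=4, y=3), (x=3, y=4), (x=0, y=5), (x=2, y=5), (x=1, y=6)
  Distance 8: (x=6, y=0), (x=6, y=2), (x=3, y=5)
  Distance 9: (x=7, y=0), (x=7, y=2), (x=6, y=3), (x=4, y=5), (x=3, y=6)
  Distance 10: (x=7, y=1), (x=7, y=3), (x=6, y=4), (x=5, y=5), (x=4, y=6)  <- goal reached here
One shortest path (10 moves): (x=0, y=0) -> (x=1, y=0) -> (x=2, y=0) -> (x=2, y=1) -> (x=3, y=1) -> (x=4, y=1) -> (x=5, y=1) -> (x=5, y=2) -> (x=6, y=2) -> (x=6, y=3) -> (x=6, y=4)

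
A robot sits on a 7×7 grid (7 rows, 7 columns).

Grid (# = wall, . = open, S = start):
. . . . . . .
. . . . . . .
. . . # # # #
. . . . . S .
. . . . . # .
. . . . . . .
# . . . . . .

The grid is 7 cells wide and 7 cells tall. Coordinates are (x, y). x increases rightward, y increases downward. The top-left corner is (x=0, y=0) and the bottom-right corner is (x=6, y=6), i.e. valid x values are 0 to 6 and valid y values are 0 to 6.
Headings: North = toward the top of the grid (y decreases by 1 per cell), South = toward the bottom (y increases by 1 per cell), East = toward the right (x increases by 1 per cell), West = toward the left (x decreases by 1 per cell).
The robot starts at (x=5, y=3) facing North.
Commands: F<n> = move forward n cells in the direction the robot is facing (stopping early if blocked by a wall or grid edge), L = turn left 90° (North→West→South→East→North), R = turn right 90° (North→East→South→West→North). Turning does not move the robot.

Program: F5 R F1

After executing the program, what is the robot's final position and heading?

Answer: Final position: (x=6, y=3), facing East

Derivation:
Start: (x=5, y=3), facing North
  F5: move forward 0/5 (blocked), now at (x=5, y=3)
  R: turn right, now facing East
  F1: move forward 1, now at (x=6, y=3)
Final: (x=6, y=3), facing East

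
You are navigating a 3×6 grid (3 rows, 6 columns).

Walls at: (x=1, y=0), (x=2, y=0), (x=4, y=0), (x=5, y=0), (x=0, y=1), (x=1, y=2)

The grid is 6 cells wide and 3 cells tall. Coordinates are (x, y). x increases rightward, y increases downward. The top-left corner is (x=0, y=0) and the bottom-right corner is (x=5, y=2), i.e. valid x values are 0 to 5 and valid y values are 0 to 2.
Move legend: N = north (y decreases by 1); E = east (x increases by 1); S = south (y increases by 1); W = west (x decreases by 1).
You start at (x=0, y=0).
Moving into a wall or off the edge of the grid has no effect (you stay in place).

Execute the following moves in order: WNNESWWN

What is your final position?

Start: (x=0, y=0)
  W (west): blocked, stay at (x=0, y=0)
  N (north): blocked, stay at (x=0, y=0)
  N (north): blocked, stay at (x=0, y=0)
  E (east): blocked, stay at (x=0, y=0)
  S (south): blocked, stay at (x=0, y=0)
  W (west): blocked, stay at (x=0, y=0)
  W (west): blocked, stay at (x=0, y=0)
  N (north): blocked, stay at (x=0, y=0)
Final: (x=0, y=0)

Answer: Final position: (x=0, y=0)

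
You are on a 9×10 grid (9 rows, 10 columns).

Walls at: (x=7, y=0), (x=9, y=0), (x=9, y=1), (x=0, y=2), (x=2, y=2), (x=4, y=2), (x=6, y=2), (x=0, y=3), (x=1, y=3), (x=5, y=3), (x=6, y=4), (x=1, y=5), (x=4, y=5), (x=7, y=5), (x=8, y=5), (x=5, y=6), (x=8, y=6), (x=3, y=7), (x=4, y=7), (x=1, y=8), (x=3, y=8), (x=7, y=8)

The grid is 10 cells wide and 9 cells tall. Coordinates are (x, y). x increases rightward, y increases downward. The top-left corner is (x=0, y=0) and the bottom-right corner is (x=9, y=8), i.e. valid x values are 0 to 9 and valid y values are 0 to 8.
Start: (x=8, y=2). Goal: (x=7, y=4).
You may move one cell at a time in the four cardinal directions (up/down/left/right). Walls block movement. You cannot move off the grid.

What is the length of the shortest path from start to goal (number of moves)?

BFS from (x=8, y=2) until reaching (x=7, y=4):
  Distance 0: (x=8, y=2)
  Distance 1: (x=8, y=1), (x=7, y=2), (x=9, y=2), (x=8, y=3)
  Distance 2: (x=8, y=0), (x=7, y=1), (x=7, y=3), (x=9, y=3), (x=8, y=4)
  Distance 3: (x=6, y=1), (x=6, y=3), (x=7, y=4), (x=9, y=4)  <- goal reached here
One shortest path (3 moves): (x=8, y=2) -> (x=7, y=2) -> (x=7, y=3) -> (x=7, y=4)

Answer: Shortest path length: 3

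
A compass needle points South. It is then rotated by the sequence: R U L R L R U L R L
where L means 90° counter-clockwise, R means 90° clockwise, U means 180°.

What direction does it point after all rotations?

Start: South
  R (right (90° clockwise)) -> West
  U (U-turn (180°)) -> East
  L (left (90° counter-clockwise)) -> North
  R (right (90° clockwise)) -> East
  L (left (90° counter-clockwise)) -> North
  R (right (90° clockwise)) -> East
  U (U-turn (180°)) -> West
  L (left (90° counter-clockwise)) -> South
  R (right (90° clockwise)) -> West
  L (left (90° counter-clockwise)) -> South
Final: South

Answer: Final heading: South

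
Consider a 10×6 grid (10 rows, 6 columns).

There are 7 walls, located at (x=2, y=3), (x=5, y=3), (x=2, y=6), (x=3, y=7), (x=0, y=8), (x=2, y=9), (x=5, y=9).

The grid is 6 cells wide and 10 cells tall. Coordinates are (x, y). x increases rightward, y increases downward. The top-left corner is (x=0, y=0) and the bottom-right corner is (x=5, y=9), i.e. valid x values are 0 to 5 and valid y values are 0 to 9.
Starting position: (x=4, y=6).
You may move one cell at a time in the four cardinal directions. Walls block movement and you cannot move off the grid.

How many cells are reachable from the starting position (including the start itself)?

BFS flood-fill from (x=4, y=6):
  Distance 0: (x=4, y=6)
  Distance 1: (x=4, y=5), (x=3, y=6), (x=5, y=6), (x=4, y=7)
  Distance 2: (x=4, y=4), (x=3, y=5), (x=5, y=5), (x=5, y=7), (x=4, y=8)
  Distance 3: (x=4, y=3), (x=3, y=4), (x=5, y=4), (x=2, y=5), (x=3, y=8), (x=5, y=8), (x=4, y=9)
  Distance 4: (x=4, y=2), (x=3, y=3), (x=2, y=4), (x=1, y=5), (x=2, y=8), (x=3, y=9)
  Distance 5: (x=4, y=1), (x=3, y=2), (x=5, y=2), (x=1, y=4), (x=0, y=5), (x=1, y=6), (x=2, y=7), (x=1, y=8)
  Distance 6: (x=4, y=0), (x=3, y=1), (x=5, y=1), (x=2, y=2), (x=1, y=3), (x=0, y=4), (x=0, y=6), (x=1, y=7), (x=1, y=9)
  Distance 7: (x=3, y=0), (x=5, y=0), (x=2, y=1), (x=1, y=2), (x=0, y=3), (x=0, y=7), (x=0, y=9)
  Distance 8: (x=2, y=0), (x=1, y=1), (x=0, y=2)
  Distance 9: (x=1, y=0), (x=0, y=1)
  Distance 10: (x=0, y=0)
Total reachable: 53 (grid has 53 open cells total)

Answer: Reachable cells: 53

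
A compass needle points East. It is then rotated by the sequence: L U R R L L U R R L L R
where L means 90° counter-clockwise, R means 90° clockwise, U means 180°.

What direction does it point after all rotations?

Answer: Final heading: East

Derivation:
Start: East
  L (left (90° counter-clockwise)) -> North
  U (U-turn (180°)) -> South
  R (right (90° clockwise)) -> West
  R (right (90° clockwise)) -> North
  L (left (90° counter-clockwise)) -> West
  L (left (90° counter-clockwise)) -> South
  U (U-turn (180°)) -> North
  R (right (90° clockwise)) -> East
  R (right (90° clockwise)) -> South
  L (left (90° counter-clockwise)) -> East
  L (left (90° counter-clockwise)) -> North
  R (right (90° clockwise)) -> East
Final: East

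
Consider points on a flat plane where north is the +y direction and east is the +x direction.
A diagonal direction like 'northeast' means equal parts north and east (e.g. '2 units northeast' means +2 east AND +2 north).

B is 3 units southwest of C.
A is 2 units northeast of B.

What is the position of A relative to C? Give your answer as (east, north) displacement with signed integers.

Answer: A is at (east=-1, north=-1) relative to C.

Derivation:
Place C at the origin (east=0, north=0).
  B is 3 units southwest of C: delta (east=-3, north=-3); B at (east=-3, north=-3).
  A is 2 units northeast of B: delta (east=+2, north=+2); A at (east=-1, north=-1).
Therefore A relative to C: (east=-1, north=-1).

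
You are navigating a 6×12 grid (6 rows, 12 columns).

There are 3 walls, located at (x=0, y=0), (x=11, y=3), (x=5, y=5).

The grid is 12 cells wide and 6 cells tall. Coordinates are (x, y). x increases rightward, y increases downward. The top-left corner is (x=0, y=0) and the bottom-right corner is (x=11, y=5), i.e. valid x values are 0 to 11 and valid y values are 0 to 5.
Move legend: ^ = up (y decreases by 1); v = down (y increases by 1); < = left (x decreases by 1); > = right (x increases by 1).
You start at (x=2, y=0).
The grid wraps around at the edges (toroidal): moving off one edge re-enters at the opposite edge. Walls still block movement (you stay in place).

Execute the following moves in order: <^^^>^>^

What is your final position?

Answer: Final position: (x=3, y=1)

Derivation:
Start: (x=2, y=0)
  < (left): (x=2, y=0) -> (x=1, y=0)
  ^ (up): (x=1, y=0) -> (x=1, y=5)
  ^ (up): (x=1, y=5) -> (x=1, y=4)
  ^ (up): (x=1, y=4) -> (x=1, y=3)
  > (right): (x=1, y=3) -> (x=2, y=3)
  ^ (up): (x=2, y=3) -> (x=2, y=2)
  > (right): (x=2, y=2) -> (x=3, y=2)
  ^ (up): (x=3, y=2) -> (x=3, y=1)
Final: (x=3, y=1)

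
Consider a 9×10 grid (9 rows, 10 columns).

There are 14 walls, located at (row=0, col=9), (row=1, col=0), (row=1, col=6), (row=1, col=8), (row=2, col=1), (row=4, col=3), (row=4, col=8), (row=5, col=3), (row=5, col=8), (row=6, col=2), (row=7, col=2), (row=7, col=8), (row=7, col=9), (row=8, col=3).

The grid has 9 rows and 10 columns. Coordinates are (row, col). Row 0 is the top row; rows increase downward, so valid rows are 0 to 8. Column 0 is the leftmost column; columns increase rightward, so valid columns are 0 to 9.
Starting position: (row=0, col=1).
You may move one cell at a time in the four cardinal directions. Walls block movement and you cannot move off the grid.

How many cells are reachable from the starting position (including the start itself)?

Answer: Reachable cells: 76

Derivation:
BFS flood-fill from (row=0, col=1):
  Distance 0: (row=0, col=1)
  Distance 1: (row=0, col=0), (row=0, col=2), (row=1, col=1)
  Distance 2: (row=0, col=3), (row=1, col=2)
  Distance 3: (row=0, col=4), (row=1, col=3), (row=2, col=2)
  Distance 4: (row=0, col=5), (row=1, col=4), (row=2, col=3), (row=3, col=2)
  Distance 5: (row=0, col=6), (row=1, col=5), (row=2, col=4), (row=3, col=1), (row=3, col=3), (row=4, col=2)
  Distance 6: (row=0, col=7), (row=2, col=5), (row=3, col=0), (row=3, col=4), (row=4, col=1), (row=5, col=2)
  Distance 7: (row=0, col=8), (row=1, col=7), (row=2, col=0), (row=2, col=6), (row=3, col=5), (row=4, col=0), (row=4, col=4), (row=5, col=1)
  Distance 8: (row=2, col=7), (row=3, col=6), (row=4, col=5), (row=5, col=0), (row=5, col=4), (row=6, col=1)
  Distance 9: (row=2, col=8), (row=3, col=7), (row=4, col=6), (row=5, col=5), (row=6, col=0), (row=6, col=4), (row=7, col=1)
  Distance 10: (row=2, col=9), (row=3, col=8), (row=4, col=7), (row=5, col=6), (row=6, col=3), (row=6, col=5), (row=7, col=0), (row=7, col=4), (row=8, col=1)
  Distance 11: (row=1, col=9), (row=3, col=9), (row=5, col=7), (row=6, col=6), (row=7, col=3), (row=7, col=5), (row=8, col=0), (row=8, col=2), (row=8, col=4)
  Distance 12: (row=4, col=9), (row=6, col=7), (row=7, col=6), (row=8, col=5)
  Distance 13: (row=5, col=9), (row=6, col=8), (row=7, col=7), (row=8, col=6)
  Distance 14: (row=6, col=9), (row=8, col=7)
  Distance 15: (row=8, col=8)
  Distance 16: (row=8, col=9)
Total reachable: 76 (grid has 76 open cells total)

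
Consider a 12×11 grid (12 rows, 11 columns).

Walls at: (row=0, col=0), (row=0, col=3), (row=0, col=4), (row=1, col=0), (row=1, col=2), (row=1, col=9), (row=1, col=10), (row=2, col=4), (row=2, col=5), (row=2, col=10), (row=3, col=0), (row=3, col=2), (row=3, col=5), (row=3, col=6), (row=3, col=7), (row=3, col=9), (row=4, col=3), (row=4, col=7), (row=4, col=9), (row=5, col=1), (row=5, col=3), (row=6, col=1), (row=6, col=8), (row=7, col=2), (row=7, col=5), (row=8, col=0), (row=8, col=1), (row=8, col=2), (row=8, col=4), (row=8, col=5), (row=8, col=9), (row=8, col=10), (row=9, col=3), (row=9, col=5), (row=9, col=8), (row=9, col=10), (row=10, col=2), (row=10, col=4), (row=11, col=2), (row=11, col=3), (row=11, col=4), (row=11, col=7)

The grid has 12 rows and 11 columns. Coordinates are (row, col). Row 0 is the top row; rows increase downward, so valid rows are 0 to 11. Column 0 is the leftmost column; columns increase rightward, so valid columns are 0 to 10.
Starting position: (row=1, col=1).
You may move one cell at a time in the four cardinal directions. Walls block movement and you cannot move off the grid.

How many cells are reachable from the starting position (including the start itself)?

Answer: Reachable cells: 81

Derivation:
BFS flood-fill from (row=1, col=1):
  Distance 0: (row=1, col=1)
  Distance 1: (row=0, col=1), (row=2, col=1)
  Distance 2: (row=0, col=2), (row=2, col=0), (row=2, col=2), (row=3, col=1)
  Distance 3: (row=2, col=3), (row=4, col=1)
  Distance 4: (row=1, col=3), (row=3, col=3), (row=4, col=0), (row=4, col=2)
  Distance 5: (row=1, col=4), (row=3, col=4), (row=5, col=0), (row=5, col=2)
  Distance 6: (row=1, col=5), (row=4, col=4), (row=6, col=0), (row=6, col=2)
  Distance 7: (row=0, col=5), (row=1, col=6), (row=4, col=5), (row=5, col=4), (row=6, col=3), (row=7, col=0)
  Distance 8: (row=0, col=6), (row=1, col=7), (row=2, col=6), (row=4, col=6), (row=5, col=5), (row=6, col=4), (row=7, col=1), (row=7, col=3)
  Distance 9: (row=0, col=7), (row=1, col=8), (row=2, col=7), (row=5, col=6), (row=6, col=5), (row=7, col=4), (row=8, col=3)
  Distance 10: (row=0, col=8), (row=2, col=8), (row=5, col=7), (row=6, col=6)
  Distance 11: (row=0, col=9), (row=2, col=9), (row=3, col=8), (row=5, col=8), (row=6, col=7), (row=7, col=6)
  Distance 12: (row=0, col=10), (row=4, col=8), (row=5, col=9), (row=7, col=7), (row=8, col=6)
  Distance 13: (row=5, col=10), (row=6, col=9), (row=7, col=8), (row=8, col=7), (row=9, col=6)
  Distance 14: (row=4, col=10), (row=6, col=10), (row=7, col=9), (row=8, col=8), (row=9, col=7), (row=10, col=6)
  Distance 15: (row=3, col=10), (row=7, col=10), (row=10, col=5), (row=10, col=7), (row=11, col=6)
  Distance 16: (row=10, col=8), (row=11, col=5)
  Distance 17: (row=10, col=9), (row=11, col=8)
  Distance 18: (row=9, col=9), (row=10, col=10), (row=11, col=9)
  Distance 19: (row=11, col=10)
Total reachable: 81 (grid has 90 open cells total)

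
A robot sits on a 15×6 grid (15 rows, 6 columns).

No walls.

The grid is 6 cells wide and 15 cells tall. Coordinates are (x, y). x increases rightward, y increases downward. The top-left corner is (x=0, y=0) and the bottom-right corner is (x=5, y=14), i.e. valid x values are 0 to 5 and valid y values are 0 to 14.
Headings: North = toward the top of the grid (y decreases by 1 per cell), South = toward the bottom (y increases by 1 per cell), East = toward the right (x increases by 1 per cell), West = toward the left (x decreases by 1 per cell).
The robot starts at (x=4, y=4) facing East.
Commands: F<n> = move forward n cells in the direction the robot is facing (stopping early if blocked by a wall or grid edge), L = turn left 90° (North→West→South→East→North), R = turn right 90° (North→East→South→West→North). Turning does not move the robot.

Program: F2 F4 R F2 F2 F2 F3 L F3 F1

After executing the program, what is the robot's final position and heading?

Start: (x=4, y=4), facing East
  F2: move forward 1/2 (blocked), now at (x=5, y=4)
  F4: move forward 0/4 (blocked), now at (x=5, y=4)
  R: turn right, now facing South
  F2: move forward 2, now at (x=5, y=6)
  F2: move forward 2, now at (x=5, y=8)
  F2: move forward 2, now at (x=5, y=10)
  F3: move forward 3, now at (x=5, y=13)
  L: turn left, now facing East
  F3: move forward 0/3 (blocked), now at (x=5, y=13)
  F1: move forward 0/1 (blocked), now at (x=5, y=13)
Final: (x=5, y=13), facing East

Answer: Final position: (x=5, y=13), facing East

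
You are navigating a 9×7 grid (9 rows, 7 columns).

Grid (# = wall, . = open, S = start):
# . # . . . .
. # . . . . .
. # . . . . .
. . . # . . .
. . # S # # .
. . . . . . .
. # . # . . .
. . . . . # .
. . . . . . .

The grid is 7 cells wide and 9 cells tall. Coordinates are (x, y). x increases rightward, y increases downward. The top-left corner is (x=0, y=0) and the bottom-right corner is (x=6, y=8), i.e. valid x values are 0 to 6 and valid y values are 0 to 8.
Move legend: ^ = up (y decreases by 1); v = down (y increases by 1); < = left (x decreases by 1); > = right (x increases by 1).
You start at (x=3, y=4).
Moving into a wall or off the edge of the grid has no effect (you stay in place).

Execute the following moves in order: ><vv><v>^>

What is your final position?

Answer: Final position: (x=5, y=5)

Derivation:
Start: (x=3, y=4)
  > (right): blocked, stay at (x=3, y=4)
  < (left): blocked, stay at (x=3, y=4)
  v (down): (x=3, y=4) -> (x=3, y=5)
  v (down): blocked, stay at (x=3, y=5)
  > (right): (x=3, y=5) -> (x=4, y=5)
  < (left): (x=4, y=5) -> (x=3, y=5)
  v (down): blocked, stay at (x=3, y=5)
  > (right): (x=3, y=5) -> (x=4, y=5)
  ^ (up): blocked, stay at (x=4, y=5)
  > (right): (x=4, y=5) -> (x=5, y=5)
Final: (x=5, y=5)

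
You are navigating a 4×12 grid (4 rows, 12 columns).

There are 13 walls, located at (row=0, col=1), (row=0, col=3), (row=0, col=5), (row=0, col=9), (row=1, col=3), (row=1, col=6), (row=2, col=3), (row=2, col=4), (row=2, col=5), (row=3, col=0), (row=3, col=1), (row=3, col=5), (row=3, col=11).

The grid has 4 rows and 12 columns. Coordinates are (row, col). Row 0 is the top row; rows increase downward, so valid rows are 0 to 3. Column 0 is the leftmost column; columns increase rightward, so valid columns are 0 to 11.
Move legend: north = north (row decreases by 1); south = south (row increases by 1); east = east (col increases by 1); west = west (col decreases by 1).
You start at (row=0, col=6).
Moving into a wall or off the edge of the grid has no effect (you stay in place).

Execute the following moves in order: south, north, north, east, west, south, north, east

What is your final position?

Start: (row=0, col=6)
  south (south): blocked, stay at (row=0, col=6)
  north (north): blocked, stay at (row=0, col=6)
  north (north): blocked, stay at (row=0, col=6)
  east (east): (row=0, col=6) -> (row=0, col=7)
  west (west): (row=0, col=7) -> (row=0, col=6)
  south (south): blocked, stay at (row=0, col=6)
  north (north): blocked, stay at (row=0, col=6)
  east (east): (row=0, col=6) -> (row=0, col=7)
Final: (row=0, col=7)

Answer: Final position: (row=0, col=7)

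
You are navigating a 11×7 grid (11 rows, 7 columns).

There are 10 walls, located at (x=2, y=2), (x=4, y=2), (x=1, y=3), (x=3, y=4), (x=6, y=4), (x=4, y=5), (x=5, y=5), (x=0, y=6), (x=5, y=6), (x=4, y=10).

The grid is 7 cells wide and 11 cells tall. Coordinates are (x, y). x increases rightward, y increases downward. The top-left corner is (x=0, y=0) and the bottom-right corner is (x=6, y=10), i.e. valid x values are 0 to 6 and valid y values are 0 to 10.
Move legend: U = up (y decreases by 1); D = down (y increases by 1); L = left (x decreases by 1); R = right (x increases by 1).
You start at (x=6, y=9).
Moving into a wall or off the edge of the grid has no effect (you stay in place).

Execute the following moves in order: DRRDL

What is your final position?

Answer: Final position: (x=5, y=10)

Derivation:
Start: (x=6, y=9)
  D (down): (x=6, y=9) -> (x=6, y=10)
  R (right): blocked, stay at (x=6, y=10)
  R (right): blocked, stay at (x=6, y=10)
  D (down): blocked, stay at (x=6, y=10)
  L (left): (x=6, y=10) -> (x=5, y=10)
Final: (x=5, y=10)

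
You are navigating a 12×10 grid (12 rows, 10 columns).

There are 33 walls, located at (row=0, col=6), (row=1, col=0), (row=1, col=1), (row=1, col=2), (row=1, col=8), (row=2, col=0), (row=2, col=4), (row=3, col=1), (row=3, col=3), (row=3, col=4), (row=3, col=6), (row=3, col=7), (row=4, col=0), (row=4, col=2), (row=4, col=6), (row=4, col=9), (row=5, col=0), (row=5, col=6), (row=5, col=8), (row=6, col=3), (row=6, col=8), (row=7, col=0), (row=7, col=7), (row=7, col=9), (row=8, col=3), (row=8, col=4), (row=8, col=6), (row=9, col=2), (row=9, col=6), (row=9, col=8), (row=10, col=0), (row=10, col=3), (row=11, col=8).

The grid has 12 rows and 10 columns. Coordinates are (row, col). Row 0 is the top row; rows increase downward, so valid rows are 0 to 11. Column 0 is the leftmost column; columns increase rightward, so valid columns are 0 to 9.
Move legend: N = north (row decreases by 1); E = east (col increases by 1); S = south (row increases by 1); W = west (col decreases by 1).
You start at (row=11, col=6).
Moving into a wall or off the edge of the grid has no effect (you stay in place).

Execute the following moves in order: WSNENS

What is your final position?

Answer: Final position: (row=11, col=6)

Derivation:
Start: (row=11, col=6)
  W (west): (row=11, col=6) -> (row=11, col=5)
  S (south): blocked, stay at (row=11, col=5)
  N (north): (row=11, col=5) -> (row=10, col=5)
  E (east): (row=10, col=5) -> (row=10, col=6)
  N (north): blocked, stay at (row=10, col=6)
  S (south): (row=10, col=6) -> (row=11, col=6)
Final: (row=11, col=6)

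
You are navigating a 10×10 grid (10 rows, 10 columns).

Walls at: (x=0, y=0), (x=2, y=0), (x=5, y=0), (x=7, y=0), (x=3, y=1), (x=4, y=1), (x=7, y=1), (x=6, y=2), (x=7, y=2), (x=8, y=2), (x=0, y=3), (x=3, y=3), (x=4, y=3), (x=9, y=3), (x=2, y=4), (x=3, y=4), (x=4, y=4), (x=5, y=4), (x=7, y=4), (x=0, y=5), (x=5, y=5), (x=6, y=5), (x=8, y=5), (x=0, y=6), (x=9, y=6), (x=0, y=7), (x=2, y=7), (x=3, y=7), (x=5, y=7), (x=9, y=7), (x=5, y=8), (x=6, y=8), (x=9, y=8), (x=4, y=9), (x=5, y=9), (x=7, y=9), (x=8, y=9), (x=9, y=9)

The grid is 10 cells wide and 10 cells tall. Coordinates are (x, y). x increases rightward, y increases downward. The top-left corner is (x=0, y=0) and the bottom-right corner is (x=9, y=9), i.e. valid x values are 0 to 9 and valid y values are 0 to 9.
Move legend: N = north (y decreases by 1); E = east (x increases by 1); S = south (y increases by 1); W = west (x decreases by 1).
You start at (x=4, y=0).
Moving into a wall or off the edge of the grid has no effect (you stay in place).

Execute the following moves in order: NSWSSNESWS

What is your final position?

Start: (x=4, y=0)
  N (north): blocked, stay at (x=4, y=0)
  S (south): blocked, stay at (x=4, y=0)
  W (west): (x=4, y=0) -> (x=3, y=0)
  S (south): blocked, stay at (x=3, y=0)
  S (south): blocked, stay at (x=3, y=0)
  N (north): blocked, stay at (x=3, y=0)
  E (east): (x=3, y=0) -> (x=4, y=0)
  S (south): blocked, stay at (x=4, y=0)
  W (west): (x=4, y=0) -> (x=3, y=0)
  S (south): blocked, stay at (x=3, y=0)
Final: (x=3, y=0)

Answer: Final position: (x=3, y=0)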